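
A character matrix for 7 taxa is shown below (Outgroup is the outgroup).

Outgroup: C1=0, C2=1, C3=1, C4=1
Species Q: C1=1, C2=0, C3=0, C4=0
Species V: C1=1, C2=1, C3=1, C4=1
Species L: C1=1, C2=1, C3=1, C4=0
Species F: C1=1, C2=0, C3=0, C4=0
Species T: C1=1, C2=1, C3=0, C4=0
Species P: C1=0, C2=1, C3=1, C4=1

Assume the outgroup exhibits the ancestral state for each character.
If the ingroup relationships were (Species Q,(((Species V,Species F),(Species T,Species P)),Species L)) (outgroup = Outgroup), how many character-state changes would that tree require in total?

Map each character onto (Species Q,(((Species V,Species F),(Species T,Species P)),Species L)) (rooted by Outgroup) and count the minimum state changes it requires (Fitch parsimony):
C1: 2; C2: 2; C3: 3; C4: 3.
Total tree length = 10.

10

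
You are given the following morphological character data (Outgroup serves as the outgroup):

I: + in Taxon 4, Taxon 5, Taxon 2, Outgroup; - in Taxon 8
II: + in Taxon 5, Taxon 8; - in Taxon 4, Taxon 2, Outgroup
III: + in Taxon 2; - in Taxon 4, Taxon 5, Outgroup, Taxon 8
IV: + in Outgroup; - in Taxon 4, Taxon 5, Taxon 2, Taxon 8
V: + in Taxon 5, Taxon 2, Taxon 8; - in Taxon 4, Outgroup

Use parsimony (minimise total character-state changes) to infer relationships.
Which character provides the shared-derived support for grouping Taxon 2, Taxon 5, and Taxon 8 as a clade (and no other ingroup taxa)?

Character polarity is set by the outgroup: the derived state is whichever differs from the outgroup's state, so for I, IV the derived state is '-', and for the remaining characters it is '+'.
I (derived state '-') is unique to Taxon 8 (autapomorphy; uninformative for grouping).
II: derived state '+' in Taxon 5 and Taxon 8 only — synapomorphy for {Taxon 5, Taxon 8}.
III (derived state '+') is unique to Taxon 2 (autapomorphy; uninformative for grouping).
All ingroup taxa share the derived state '-' for IV; it defines the ingroup but does not resolve relationships within it.
Only Taxon 2, Taxon 5, and Taxon 8 show the derived state '+' for V, supporting them as a clade.
Most parsimonious ingroup topology: (((Taxon 8,Taxon 5),Taxon 2),Taxon 4).
The clade {Taxon 2, Taxon 5, Taxon 8} is supported by V: its derived state '+' occurs in exactly those taxa and in no other taxon (including the outgroup).

V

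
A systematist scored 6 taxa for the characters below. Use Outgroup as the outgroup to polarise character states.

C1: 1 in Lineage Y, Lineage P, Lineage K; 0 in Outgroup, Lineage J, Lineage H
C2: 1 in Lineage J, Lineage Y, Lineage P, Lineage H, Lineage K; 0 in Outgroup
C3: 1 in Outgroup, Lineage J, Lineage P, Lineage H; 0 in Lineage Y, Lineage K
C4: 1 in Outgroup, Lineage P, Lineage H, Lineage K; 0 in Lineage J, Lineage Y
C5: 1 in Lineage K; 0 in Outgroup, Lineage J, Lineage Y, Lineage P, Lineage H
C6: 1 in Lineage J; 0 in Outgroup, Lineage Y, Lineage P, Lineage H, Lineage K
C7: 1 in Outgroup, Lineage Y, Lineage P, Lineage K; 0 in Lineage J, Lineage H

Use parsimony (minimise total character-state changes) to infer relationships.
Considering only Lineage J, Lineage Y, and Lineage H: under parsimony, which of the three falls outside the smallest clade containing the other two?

Lineage Y

Character polarity is set by the outgroup: the derived state is whichever differs from the outgroup's state, so for C3, C4, C7 the derived state is '0', and for the remaining characters it is '1'.
C1: derived state '1' in Lineage K, Lineage P, and Lineage Y only — synapomorphy for {Lineage K, Lineage P, Lineage Y}.
All ingroup taxa share the derived state '1' for C2; it defines the ingroup but does not resolve relationships within it.
Only Lineage K and Lineage Y show the derived state '0' for C3, supporting them as a clade.
C4 groups Lineage J and Lineage Y, which is incompatible with the clades supported by the remaining characters; treating it as convergent (homoplasy) costs fewer steps than any alternative tree.
C5: derived state '1' in Lineage K only — an autapomorphy, so it tells us nothing about relationships among taxa.
C6: derived state '1' in Lineage J only — an autapomorphy, so it tells us nothing about relationships among taxa.
C7: derived state '0' in Lineage H and Lineage J only — synapomorphy for {Lineage H, Lineage J}.
Most parsimonious ingroup topology: ((Lineage J,Lineage H),((Lineage Y,Lineage K),Lineage P)).
Lineage J and Lineage H share a more recent common ancestor with each other than either does with Lineage Y, so Lineage Y is the least closely related of the three.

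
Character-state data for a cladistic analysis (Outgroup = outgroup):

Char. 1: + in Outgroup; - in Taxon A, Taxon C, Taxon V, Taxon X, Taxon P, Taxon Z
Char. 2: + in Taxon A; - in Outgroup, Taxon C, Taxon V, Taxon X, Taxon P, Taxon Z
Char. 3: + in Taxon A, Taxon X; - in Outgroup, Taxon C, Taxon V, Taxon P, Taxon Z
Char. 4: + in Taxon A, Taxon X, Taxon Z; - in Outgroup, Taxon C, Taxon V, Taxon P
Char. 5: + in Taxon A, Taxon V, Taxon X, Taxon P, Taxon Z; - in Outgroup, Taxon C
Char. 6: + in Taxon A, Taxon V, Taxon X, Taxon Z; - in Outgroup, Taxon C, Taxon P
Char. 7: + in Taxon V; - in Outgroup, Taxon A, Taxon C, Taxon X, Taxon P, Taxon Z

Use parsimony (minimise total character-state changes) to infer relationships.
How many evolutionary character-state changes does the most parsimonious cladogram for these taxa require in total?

Character polarity is set by the outgroup: the derived state is whichever differs from the outgroup's state, so for Char. 1 the derived state is '-', and for the remaining characters it is '+'.
All ingroup taxa share the derived state '-' for Char. 1; it defines the ingroup but does not resolve relationships within it.
Char. 2: derived state '+' in Taxon A only — an autapomorphy, so it tells us nothing about relationships among taxa.
Only Taxon A and Taxon X show the derived state '+' for Char. 3, supporting them as a clade.
Only Taxon A, Taxon X, and Taxon Z show the derived state '+' for Char. 4, supporting them as a clade.
Only Taxon A, Taxon P, Taxon V, Taxon X, and Taxon Z show the derived state '+' for Char. 5, supporting them as a clade.
Only Taxon A, Taxon V, Taxon X, and Taxon Z show the derived state '+' for Char. 6, supporting them as a clade.
Char. 7: derived state '+' in Taxon V only — an autapomorphy, so it tells us nothing about relationships among taxa.
Most parsimonious ingroup topology: (((((Taxon A,Taxon X),Taxon Z),Taxon V),Taxon P),Taxon C).
Changes per character on this tree: Char. 1: 1; Char. 2: 1; Char. 3: 1; Char. 4: 1; Char. 5: 1; Char. 6: 1; Char. 7: 1.
Total = 7.

7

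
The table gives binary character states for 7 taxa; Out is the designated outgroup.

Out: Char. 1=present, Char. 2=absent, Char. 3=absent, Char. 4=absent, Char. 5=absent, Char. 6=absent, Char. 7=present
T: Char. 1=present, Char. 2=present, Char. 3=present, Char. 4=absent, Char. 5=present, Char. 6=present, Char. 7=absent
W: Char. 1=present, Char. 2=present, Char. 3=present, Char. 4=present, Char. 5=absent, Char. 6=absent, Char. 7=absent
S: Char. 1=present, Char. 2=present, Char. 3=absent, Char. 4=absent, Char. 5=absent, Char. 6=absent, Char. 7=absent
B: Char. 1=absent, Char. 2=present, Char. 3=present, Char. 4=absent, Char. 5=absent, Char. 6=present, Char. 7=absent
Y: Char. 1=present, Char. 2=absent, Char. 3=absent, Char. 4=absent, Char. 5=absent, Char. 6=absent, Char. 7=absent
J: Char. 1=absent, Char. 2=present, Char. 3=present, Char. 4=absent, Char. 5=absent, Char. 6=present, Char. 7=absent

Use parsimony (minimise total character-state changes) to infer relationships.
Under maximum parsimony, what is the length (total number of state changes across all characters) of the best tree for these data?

7

Character polarity is set by the outgroup: the derived state is whichever differs from the outgroup's state, so for Char. 1, Char. 7 the derived state is 'absent', and for the remaining characters it is 'present'.
Char. 1 (derived state 'absent') is shared by B and J — a synapomorphy uniting that clade.
Char. 2: derived state 'present' in B, J, S, T, and W only — synapomorphy for {B, J, S, T, W}.
Char. 3: derived state 'present' in B, J, T, and W only — synapomorphy for {B, J, T, W}.
Char. 4: derived state 'present' in W only — an autapomorphy, so it tells us nothing about relationships among taxa.
Char. 5: derived state 'present' in T only — an autapomorphy, so it tells us nothing about relationships among taxa.
Char. 6 (derived state 'present') is shared by B, J, and T — a synapomorphy uniting that clade.
Char. 7 (derived state 'absent') is shared by all ingroup taxa — unites the whole ingroup.
Most parsimonious ingroup topology: ((((T,(B,J)),W),S),Y).
Changes per character on this tree: Char. 1: 1; Char. 2: 1; Char. 3: 1; Char. 4: 1; Char. 5: 1; Char. 6: 1; Char. 7: 1.
Total = 7.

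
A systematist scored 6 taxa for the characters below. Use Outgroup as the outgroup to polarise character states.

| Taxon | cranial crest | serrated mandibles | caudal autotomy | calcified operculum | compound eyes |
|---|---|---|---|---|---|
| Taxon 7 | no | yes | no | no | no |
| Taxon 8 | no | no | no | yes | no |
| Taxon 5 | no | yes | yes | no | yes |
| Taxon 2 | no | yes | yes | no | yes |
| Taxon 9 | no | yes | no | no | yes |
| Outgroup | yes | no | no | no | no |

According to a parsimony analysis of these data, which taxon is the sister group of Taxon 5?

Taxon 2

Character polarity is set by the outgroup: the derived state is whichever differs from the outgroup's state, so for cranial crest the derived state is 'no', and for the remaining characters it is 'yes'.
cranial crest (derived state 'no') is shared by all ingroup taxa — unites the whole ingroup.
Only Taxon 2, Taxon 5, Taxon 7, and Taxon 9 show the derived state 'yes' for serrated mandibles, supporting them as a clade.
caudal autotomy (derived state 'yes') is shared by Taxon 2 and Taxon 5 — a synapomorphy uniting that clade.
calcified operculum (derived state 'yes') is unique to Taxon 8 (autapomorphy; uninformative for grouping).
compound eyes: derived state 'yes' in Taxon 2, Taxon 5, and Taxon 9 only — synapomorphy for {Taxon 2, Taxon 5, Taxon 9}.
Most parsimonious ingroup topology: (Taxon 8,(((Taxon 5,Taxon 2),Taxon 9),Taxon 7)).
Taxon 5 and Taxon 2 form a cherry on this tree, so they are sister taxa.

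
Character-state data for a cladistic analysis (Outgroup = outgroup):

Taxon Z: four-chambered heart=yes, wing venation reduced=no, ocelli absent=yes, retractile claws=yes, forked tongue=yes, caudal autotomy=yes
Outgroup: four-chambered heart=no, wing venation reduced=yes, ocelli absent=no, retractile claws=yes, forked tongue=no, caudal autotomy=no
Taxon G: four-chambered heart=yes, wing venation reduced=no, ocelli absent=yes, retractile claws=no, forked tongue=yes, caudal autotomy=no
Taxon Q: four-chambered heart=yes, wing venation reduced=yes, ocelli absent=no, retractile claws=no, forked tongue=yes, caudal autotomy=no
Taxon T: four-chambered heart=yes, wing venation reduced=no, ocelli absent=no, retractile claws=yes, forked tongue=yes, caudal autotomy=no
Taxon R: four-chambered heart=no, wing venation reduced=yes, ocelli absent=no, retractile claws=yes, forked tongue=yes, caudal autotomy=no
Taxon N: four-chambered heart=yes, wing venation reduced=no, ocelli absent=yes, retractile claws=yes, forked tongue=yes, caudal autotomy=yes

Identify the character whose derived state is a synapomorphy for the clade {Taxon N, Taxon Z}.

Character polarity is set by the outgroup: the derived state is whichever differs from the outgroup's state, so for wing venation reduced, retractile claws the derived state is 'no', and for the remaining characters it is 'yes'.
four-chambered heart: derived state 'yes' in Taxon G, Taxon N, Taxon Q, Taxon T, and Taxon Z only — synapomorphy for {Taxon G, Taxon N, Taxon Q, Taxon T, Taxon Z}.
wing venation reduced: derived state 'no' in Taxon G, Taxon N, Taxon T, and Taxon Z only — synapomorphy for {Taxon G, Taxon N, Taxon T, Taxon Z}.
Only Taxon G, Taxon N, and Taxon Z show the derived state 'yes' for ocelli absent, supporting them as a clade.
retractile claws groups Taxon G and Taxon Q, which is incompatible with the clades supported by the remaining characters; treating it as convergent (homoplasy) costs fewer steps than any alternative tree.
forked tongue (derived state 'yes') is shared by all ingroup taxa — unites the whole ingroup.
caudal autotomy (derived state 'yes') is shared by Taxon N and Taxon Z — a synapomorphy uniting that clade.
Most parsimonious ingroup topology: ((((Taxon G,(Taxon Z,Taxon N)),Taxon T),Taxon Q),Taxon R).
The clade {Taxon N, Taxon Z} is supported by caudal autotomy: its derived state 'yes' occurs in exactly those taxa and in no other taxon (including the outgroup).

caudal autotomy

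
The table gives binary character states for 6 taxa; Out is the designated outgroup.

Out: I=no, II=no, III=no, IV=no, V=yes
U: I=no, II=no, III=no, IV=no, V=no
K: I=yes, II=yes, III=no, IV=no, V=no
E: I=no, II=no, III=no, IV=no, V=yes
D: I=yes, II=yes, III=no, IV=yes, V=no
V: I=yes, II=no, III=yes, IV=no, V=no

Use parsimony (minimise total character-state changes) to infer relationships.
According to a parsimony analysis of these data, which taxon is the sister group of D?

Character polarity is set by the outgroup: the derived state is whichever differs from the outgroup's state, so for V the derived state is 'no', and for the remaining characters it is 'yes'.
Only D, K, and V show the derived state 'yes' for I, supporting them as a clade.
II (derived state 'yes') is shared by D and K — a synapomorphy uniting that clade.
III: derived state 'yes' in V only — an autapomorphy, so it tells us nothing about relationships among taxa.
IV: derived state 'yes' in D only — an autapomorphy, so it tells us nothing about relationships among taxa.
Only D, K, U, and V show the derived state 'no' for V, supporting them as a clade.
Most parsimonious ingroup topology: ((U,((K,D),V)),E).
D and K form a cherry on this tree, so they are sister taxa.

K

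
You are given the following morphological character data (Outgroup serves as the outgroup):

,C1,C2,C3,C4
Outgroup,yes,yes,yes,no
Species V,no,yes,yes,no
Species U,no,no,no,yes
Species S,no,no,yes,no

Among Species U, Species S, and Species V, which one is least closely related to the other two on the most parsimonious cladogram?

Species V

Character polarity is set by the outgroup: the derived state is whichever differs from the outgroup's state, so for C1, C2, C3 the derived state is 'no', and for the remaining characters it is 'yes'.
C1 (derived state 'no') is shared by all ingroup taxa — unites the whole ingroup.
C2: derived state 'no' in Species S and Species U only — synapomorphy for {Species S, Species U}.
C3 (derived state 'no') is unique to Species U (autapomorphy; uninformative for grouping).
C4: derived state 'yes' in Species U only — an autapomorphy, so it tells us nothing about relationships among taxa.
Most parsimonious ingroup topology: (Species V,(Species U,Species S)).
Species U and Species S share a more recent common ancestor with each other than either does with Species V, so Species V is the least closely related of the three.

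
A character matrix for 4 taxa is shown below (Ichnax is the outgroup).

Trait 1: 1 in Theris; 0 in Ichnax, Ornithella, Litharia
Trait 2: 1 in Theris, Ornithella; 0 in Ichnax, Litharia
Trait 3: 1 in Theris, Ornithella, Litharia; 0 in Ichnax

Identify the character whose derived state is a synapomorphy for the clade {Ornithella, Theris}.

The outgroup has state '0' for every character, so '1' is the derived state throughout.
Trait 1: derived state '1' in Theris only — an autapomorphy, so it tells us nothing about relationships among taxa.
Trait 2: derived state '1' in Ornithella and Theris only — synapomorphy for {Ornithella, Theris}.
All ingroup taxa share the derived state '1' for Trait 3; it defines the ingroup but does not resolve relationships within it.
Most parsimonious ingroup topology: ((Theris,Ornithella),Litharia).
The clade {Ornithella, Theris} is supported by Trait 2: its derived state '1' occurs in exactly those taxa and in no other taxon (including the outgroup).

Trait 2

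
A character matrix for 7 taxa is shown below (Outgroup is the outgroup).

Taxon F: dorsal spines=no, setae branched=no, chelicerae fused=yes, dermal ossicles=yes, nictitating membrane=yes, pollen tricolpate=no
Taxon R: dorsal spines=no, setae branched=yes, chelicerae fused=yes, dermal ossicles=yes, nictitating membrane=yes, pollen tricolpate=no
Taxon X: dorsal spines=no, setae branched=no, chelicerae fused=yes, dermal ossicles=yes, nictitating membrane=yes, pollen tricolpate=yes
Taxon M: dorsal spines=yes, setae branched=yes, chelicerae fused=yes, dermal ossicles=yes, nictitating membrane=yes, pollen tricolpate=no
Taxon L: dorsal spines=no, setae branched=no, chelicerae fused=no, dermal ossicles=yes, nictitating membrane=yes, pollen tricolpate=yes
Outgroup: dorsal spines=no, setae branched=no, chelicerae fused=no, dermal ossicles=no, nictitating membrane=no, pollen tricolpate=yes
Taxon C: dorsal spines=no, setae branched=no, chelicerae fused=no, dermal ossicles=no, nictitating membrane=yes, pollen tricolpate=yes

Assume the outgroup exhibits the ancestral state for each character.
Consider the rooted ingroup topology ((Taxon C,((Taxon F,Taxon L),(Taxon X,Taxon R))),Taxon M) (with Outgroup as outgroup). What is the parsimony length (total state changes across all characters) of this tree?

Map each character onto ((Taxon C,((Taxon F,Taxon L),(Taxon X,Taxon R))),Taxon M) (rooted by Outgroup) and count the minimum state changes it requires (Fitch parsimony):
dorsal spines: 1; setae branched: 2; chelicerae fused: 3; dermal ossicles: 2; nictitating membrane: 1; pollen tricolpate: 3.
Total tree length = 12.

12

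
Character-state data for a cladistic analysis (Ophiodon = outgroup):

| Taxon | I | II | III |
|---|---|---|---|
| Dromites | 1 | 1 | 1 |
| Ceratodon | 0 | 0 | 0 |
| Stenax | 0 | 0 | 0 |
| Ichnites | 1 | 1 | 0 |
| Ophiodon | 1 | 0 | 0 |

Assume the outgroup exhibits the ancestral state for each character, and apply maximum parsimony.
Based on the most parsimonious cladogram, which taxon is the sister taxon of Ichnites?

Character polarity is set by the outgroup: the derived state is whichever differs from the outgroup's state, so for I the derived state is '0', and for the remaining characters it is '1'.
I (derived state '0') is shared by Ceratodon and Stenax — a synapomorphy uniting that clade.
II: derived state '1' in Dromites and Ichnites only — synapomorphy for {Dromites, Ichnites}.
III (derived state '1') is unique to Dromites (autapomorphy; uninformative for grouping).
Most parsimonious ingroup topology: ((Dromites,Ichnites),(Ceratodon,Stenax)).
Ichnites and Dromites form a cherry on this tree, so they are sister taxa.

Dromites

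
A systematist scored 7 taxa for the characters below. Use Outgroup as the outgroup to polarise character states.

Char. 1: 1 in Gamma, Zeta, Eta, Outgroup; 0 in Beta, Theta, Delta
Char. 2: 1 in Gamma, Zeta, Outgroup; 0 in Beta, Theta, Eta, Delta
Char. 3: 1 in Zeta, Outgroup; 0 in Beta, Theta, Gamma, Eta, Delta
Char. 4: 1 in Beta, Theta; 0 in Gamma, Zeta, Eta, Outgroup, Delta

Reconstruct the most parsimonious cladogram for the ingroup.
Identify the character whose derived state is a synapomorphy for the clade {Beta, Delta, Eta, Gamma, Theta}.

Character polarity is set by the outgroup: the derived state is whichever differs from the outgroup's state, so for Char. 1, Char. 2, Char. 3 the derived state is '0', and for the remaining characters it is '1'.
Char. 1 (derived state '0') is shared by Beta, Delta, and Theta — a synapomorphy uniting that clade.
Char. 2: derived state '0' in Beta, Delta, Eta, and Theta only — synapomorphy for {Beta, Delta, Eta, Theta}.
Char. 3: derived state '0' in Beta, Delta, Eta, Gamma, and Theta only — synapomorphy for {Beta, Delta, Eta, Gamma, Theta}.
Char. 4 (derived state '1') is shared by Beta and Theta — a synapomorphy uniting that clade.
Most parsimonious ingroup topology: ((((Delta,(Theta,Beta)),Eta),Gamma),Zeta).
The clade {Beta, Delta, Eta, Gamma, Theta} is supported by Char. 3: its derived state '0' occurs in exactly those taxa and in no other taxon (including the outgroup).

Char. 3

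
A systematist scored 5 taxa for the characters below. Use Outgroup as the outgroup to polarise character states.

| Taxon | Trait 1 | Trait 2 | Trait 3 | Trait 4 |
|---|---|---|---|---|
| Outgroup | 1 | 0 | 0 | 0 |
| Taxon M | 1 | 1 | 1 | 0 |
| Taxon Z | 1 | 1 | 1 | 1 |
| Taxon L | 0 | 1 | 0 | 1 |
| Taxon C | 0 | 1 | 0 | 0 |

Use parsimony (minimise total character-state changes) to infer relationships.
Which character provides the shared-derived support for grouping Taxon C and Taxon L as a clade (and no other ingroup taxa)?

Character polarity is set by the outgroup: the derived state is whichever differs from the outgroup's state, so for Trait 1 the derived state is '0', and for the remaining characters it is '1'.
Trait 1 (derived state '0') is shared by Taxon C and Taxon L — a synapomorphy uniting that clade.
All ingroup taxa share the derived state '1' for Trait 2; it defines the ingroup but does not resolve relationships within it.
Trait 3 (derived state '1') is shared by Taxon M and Taxon Z — a synapomorphy uniting that clade.
Trait 4 (state '1') occurs in Taxon L and Taxon Z but conflicts with the nesting implied by the other characters — most parsimoniously interpreted as homoplasy.
Most parsimonious ingroup topology: ((Taxon M,Taxon Z),(Taxon L,Taxon C)).
The clade {Taxon C, Taxon L} is supported by Trait 1: its derived state '0' occurs in exactly those taxa and in no other taxon (including the outgroup).

Trait 1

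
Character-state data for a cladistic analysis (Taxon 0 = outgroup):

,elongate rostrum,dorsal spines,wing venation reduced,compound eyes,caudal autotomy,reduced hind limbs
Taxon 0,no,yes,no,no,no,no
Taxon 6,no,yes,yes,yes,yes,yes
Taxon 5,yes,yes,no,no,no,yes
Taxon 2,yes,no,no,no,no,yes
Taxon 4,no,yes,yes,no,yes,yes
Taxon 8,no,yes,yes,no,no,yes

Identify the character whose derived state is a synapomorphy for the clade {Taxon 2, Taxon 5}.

Character polarity is set by the outgroup: the derived state is whichever differs from the outgroup's state, so for dorsal spines the derived state is 'no', and for the remaining characters it is 'yes'.
elongate rostrum: derived state 'yes' in Taxon 2 and Taxon 5 only — synapomorphy for {Taxon 2, Taxon 5}.
dorsal spines: derived state 'no' in Taxon 2 only — an autapomorphy, so it tells us nothing about relationships among taxa.
wing venation reduced: derived state 'yes' in Taxon 4, Taxon 6, and Taxon 8 only — synapomorphy for {Taxon 4, Taxon 6, Taxon 8}.
compound eyes (derived state 'yes') is unique to Taxon 6 (autapomorphy; uninformative for grouping).
caudal autotomy: derived state 'yes' in Taxon 4 and Taxon 6 only — synapomorphy for {Taxon 4, Taxon 6}.
All ingroup taxa share the derived state 'yes' for reduced hind limbs; it defines the ingroup but does not resolve relationships within it.
Most parsimonious ingroup topology: (((Taxon 6,Taxon 4),Taxon 8),(Taxon 5,Taxon 2)).
The clade {Taxon 2, Taxon 5} is supported by elongate rostrum: its derived state 'yes' occurs in exactly those taxa and in no other taxon (including the outgroup).

elongate rostrum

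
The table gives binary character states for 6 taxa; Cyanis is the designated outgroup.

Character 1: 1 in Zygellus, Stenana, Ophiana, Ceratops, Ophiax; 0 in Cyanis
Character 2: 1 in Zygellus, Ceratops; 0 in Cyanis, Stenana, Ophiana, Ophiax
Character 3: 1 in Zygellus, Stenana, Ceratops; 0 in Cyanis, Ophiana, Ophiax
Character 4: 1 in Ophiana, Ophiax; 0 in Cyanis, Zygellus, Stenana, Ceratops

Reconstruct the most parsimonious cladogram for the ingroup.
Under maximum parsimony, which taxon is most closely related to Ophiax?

The outgroup has state '0' for every character, so '1' is the derived state throughout.
All ingroup taxa share the derived state '1' for Character 1; it defines the ingroup but does not resolve relationships within it.
Character 2: derived state '1' in Ceratops and Zygellus only — synapomorphy for {Ceratops, Zygellus}.
Character 3: derived state '1' in Ceratops, Stenana, and Zygellus only — synapomorphy for {Ceratops, Stenana, Zygellus}.
Character 4 (derived state '1') is shared by Ophiana and Ophiax — a synapomorphy uniting that clade.
Most parsimonious ingroup topology: (((Ceratops,Zygellus),Stenana),(Ophiana,Ophiax)).
Ophiax and Ophiana form a cherry on this tree, so they are sister taxa.

Ophiana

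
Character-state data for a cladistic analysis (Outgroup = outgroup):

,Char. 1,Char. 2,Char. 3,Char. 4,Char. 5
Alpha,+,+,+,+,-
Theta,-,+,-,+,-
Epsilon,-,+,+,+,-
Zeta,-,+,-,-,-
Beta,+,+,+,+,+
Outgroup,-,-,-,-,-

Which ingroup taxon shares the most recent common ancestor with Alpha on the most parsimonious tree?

Beta

The outgroup has state '-' for every character, so '+' is the derived state throughout.
Char. 1 (derived state '+') is shared by Alpha and Beta — a synapomorphy uniting that clade.
Char. 2 (derived state '+') is shared by all ingroup taxa — unites the whole ingroup.
Char. 3: derived state '+' in Alpha, Beta, and Epsilon only — synapomorphy for {Alpha, Beta, Epsilon}.
Char. 4: derived state '+' in Alpha, Beta, Epsilon, and Theta only — synapomorphy for {Alpha, Beta, Epsilon, Theta}.
Char. 5 (derived state '+') is unique to Beta (autapomorphy; uninformative for grouping).
Most parsimonious ingroup topology: (Zeta,(((Beta,Alpha),Epsilon),Theta)).
Alpha and Beta form a cherry on this tree, so they are sister taxa.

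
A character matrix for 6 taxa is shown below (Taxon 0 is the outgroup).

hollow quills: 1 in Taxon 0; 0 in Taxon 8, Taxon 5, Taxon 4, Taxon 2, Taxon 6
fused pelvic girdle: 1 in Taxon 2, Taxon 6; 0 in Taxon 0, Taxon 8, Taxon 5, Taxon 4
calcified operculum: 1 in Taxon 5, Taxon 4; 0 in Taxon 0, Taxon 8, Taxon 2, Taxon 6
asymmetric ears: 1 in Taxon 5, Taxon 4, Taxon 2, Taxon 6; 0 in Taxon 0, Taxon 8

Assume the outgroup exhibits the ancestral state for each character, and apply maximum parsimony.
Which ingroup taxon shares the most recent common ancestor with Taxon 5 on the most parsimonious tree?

Character polarity is set by the outgroup: the derived state is whichever differs from the outgroup's state, so for hollow quills the derived state is '0', and for the remaining characters it is '1'.
hollow quills (derived state '0') is shared by all ingroup taxa — unites the whole ingroup.
fused pelvic girdle (derived state '1') is shared by Taxon 2 and Taxon 6 — a synapomorphy uniting that clade.
calcified operculum: derived state '1' in Taxon 4 and Taxon 5 only — synapomorphy for {Taxon 4, Taxon 5}.
asymmetric ears: derived state '1' in Taxon 2, Taxon 4, Taxon 5, and Taxon 6 only — synapomorphy for {Taxon 2, Taxon 4, Taxon 5, Taxon 6}.
Most parsimonious ingroup topology: (Taxon 8,((Taxon 5,Taxon 4),(Taxon 2,Taxon 6))).
Taxon 5 and Taxon 4 form a cherry on this tree, so they are sister taxa.

Taxon 4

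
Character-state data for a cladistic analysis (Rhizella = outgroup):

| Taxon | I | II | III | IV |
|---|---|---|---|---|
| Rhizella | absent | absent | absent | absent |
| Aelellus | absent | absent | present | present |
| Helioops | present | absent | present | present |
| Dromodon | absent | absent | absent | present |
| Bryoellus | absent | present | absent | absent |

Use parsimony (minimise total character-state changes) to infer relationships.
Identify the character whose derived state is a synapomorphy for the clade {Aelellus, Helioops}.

The outgroup has state 'absent' for every character, so 'present' is the derived state throughout.
I (derived state 'present') is unique to Helioops (autapomorphy; uninformative for grouping).
II (derived state 'present') is unique to Bryoellus (autapomorphy; uninformative for grouping).
Only Aelellus and Helioops show the derived state 'present' for III, supporting them as a clade.
Only Aelellus, Dromodon, and Helioops show the derived state 'present' for IV, supporting them as a clade.
Most parsimonious ingroup topology: (((Aelellus,Helioops),Dromodon),Bryoellus).
The clade {Aelellus, Helioops} is supported by III: its derived state 'present' occurs in exactly those taxa and in no other taxon (including the outgroup).

III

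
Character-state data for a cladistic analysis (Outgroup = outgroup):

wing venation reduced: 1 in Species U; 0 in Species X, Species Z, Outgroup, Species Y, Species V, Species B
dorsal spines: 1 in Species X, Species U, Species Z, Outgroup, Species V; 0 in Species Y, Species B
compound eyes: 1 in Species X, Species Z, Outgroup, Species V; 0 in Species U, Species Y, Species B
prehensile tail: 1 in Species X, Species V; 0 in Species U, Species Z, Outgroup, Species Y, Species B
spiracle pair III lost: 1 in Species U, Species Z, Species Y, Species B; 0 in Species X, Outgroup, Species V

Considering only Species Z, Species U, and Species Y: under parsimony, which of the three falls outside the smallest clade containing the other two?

Species Z

Character polarity is set by the outgroup: the derived state is whichever differs from the outgroup's state, so for dorsal spines, compound eyes the derived state is '0', and for the remaining characters it is '1'.
wing venation reduced (derived state '1') is unique to Species U (autapomorphy; uninformative for grouping).
dorsal spines (derived state '0') is shared by Species B and Species Y — a synapomorphy uniting that clade.
compound eyes: derived state '0' in Species B, Species U, and Species Y only — synapomorphy for {Species B, Species U, Species Y}.
prehensile tail: derived state '1' in Species V and Species X only — synapomorphy for {Species V, Species X}.
Only Species B, Species U, Species Y, and Species Z show the derived state '1' for spiracle pair III lost, supporting them as a clade.
Most parsimonious ingroup topology: (((Species U,(Species B,Species Y)),Species Z),(Species V,Species X)).
Species U and Species Y share a more recent common ancestor with each other than either does with Species Z, so Species Z is the least closely related of the three.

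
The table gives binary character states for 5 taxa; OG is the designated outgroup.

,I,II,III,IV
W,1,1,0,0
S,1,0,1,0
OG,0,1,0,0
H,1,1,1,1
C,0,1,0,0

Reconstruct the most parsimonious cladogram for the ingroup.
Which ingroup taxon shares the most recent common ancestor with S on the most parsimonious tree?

H

Character polarity is set by the outgroup: the derived state is whichever differs from the outgroup's state, so for II the derived state is '0', and for the remaining characters it is '1'.
Only H, S, and W show the derived state '1' for I, supporting them as a clade.
II: derived state '0' in S only — an autapomorphy, so it tells us nothing about relationships among taxa.
Only H and S show the derived state '1' for III, supporting them as a clade.
IV (derived state '1') is unique to H (autapomorphy; uninformative for grouping).
Most parsimonious ingroup topology: (C,((H,S),W)).
S and H form a cherry on this tree, so they are sister taxa.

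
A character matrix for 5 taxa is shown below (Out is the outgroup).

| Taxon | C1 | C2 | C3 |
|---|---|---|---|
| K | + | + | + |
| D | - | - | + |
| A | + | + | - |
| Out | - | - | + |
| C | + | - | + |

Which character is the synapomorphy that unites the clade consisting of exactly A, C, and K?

Character polarity is set by the outgroup: the derived state is whichever differs from the outgroup's state, so for C3 the derived state is '-', and for the remaining characters it is '+'.
C1: derived state '+' in A, C, and K only — synapomorphy for {A, C, K}.
Only A and K show the derived state '+' for C2, supporting them as a clade.
C3: derived state '-' in A only — an autapomorphy, so it tells us nothing about relationships among taxa.
Most parsimonious ingroup topology: (((K,A),C),D).
The clade {A, C, K} is supported by C1: its derived state '+' occurs in exactly those taxa and in no other taxon (including the outgroup).

C1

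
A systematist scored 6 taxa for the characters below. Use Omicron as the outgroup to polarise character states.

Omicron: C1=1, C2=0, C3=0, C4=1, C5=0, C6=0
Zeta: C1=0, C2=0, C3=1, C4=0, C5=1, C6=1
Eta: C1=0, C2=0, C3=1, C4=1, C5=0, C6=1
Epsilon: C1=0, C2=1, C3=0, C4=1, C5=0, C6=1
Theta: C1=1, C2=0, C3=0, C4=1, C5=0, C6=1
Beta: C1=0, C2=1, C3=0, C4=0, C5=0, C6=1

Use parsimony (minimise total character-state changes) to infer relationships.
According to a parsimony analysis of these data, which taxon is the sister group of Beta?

Character polarity is set by the outgroup: the derived state is whichever differs from the outgroup's state, so for C1, C4 the derived state is '0', and for the remaining characters it is '1'.
Only Beta, Epsilon, Eta, and Zeta show the derived state '0' for C1, supporting them as a clade.
C2 (derived state '1') is shared by Beta and Epsilon — a synapomorphy uniting that clade.
C3: derived state '1' in Eta and Zeta only — synapomorphy for {Eta, Zeta}.
C4 (state '0') occurs in Beta and Zeta but conflicts with the nesting implied by the other characters — most parsimoniously interpreted as homoplasy.
C5: derived state '1' in Zeta only — an autapomorphy, so it tells us nothing about relationships among taxa.
C6 (derived state '1') is shared by all ingroup taxa — unites the whole ingroup.
Most parsimonious ingroup topology: (((Zeta,Eta),(Epsilon,Beta)),Theta).
Beta and Epsilon form a cherry on this tree, so they are sister taxa.

Epsilon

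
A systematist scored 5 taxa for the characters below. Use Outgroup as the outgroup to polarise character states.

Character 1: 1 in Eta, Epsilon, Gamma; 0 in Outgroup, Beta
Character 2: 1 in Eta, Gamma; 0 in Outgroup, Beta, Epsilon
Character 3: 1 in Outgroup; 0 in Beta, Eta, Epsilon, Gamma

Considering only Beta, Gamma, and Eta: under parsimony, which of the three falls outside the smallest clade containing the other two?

Character polarity is set by the outgroup: the derived state is whichever differs from the outgroup's state, so for Character 3 the derived state is '0', and for the remaining characters it is '1'.
Character 1 (derived state '1') is shared by Epsilon, Eta, and Gamma — a synapomorphy uniting that clade.
Only Eta and Gamma show the derived state '1' for Character 2, supporting them as a clade.
Character 3 (derived state '0') is shared by all ingroup taxa — unites the whole ingroup.
Most parsimonious ingroup topology: (Beta,((Eta,Gamma),Epsilon)).
Gamma and Eta share a more recent common ancestor with each other than either does with Beta, so Beta is the least closely related of the three.

Beta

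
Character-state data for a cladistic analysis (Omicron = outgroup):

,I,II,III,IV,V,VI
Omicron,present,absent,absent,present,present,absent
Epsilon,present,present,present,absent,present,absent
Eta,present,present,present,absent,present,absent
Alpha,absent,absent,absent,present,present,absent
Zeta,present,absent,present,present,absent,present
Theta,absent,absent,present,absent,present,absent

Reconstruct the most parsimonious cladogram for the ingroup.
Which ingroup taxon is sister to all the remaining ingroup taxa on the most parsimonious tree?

Alpha

Character polarity is set by the outgroup: the derived state is whichever differs from the outgroup's state, so for I, IV, V the derived state is 'absent', and for the remaining characters it is 'present'.
I groups Alpha and Theta, which is incompatible with the clades supported by the remaining characters; treating it as convergent (homoplasy) costs fewer steps than any alternative tree.
II: derived state 'present' in Epsilon and Eta only — synapomorphy for {Epsilon, Eta}.
Only Epsilon, Eta, Theta, and Zeta show the derived state 'present' for III, supporting them as a clade.
IV: derived state 'absent' in Epsilon, Eta, and Theta only — synapomorphy for {Epsilon, Eta, Theta}.
V: derived state 'absent' in Zeta only — an autapomorphy, so it tells us nothing about relationships among taxa.
VI (derived state 'present') is unique to Zeta (autapomorphy; uninformative for grouping).
Most parsimonious ingroup topology: ((((Epsilon,Eta),Theta),Zeta),Alpha).
Alpha is sister to the clade containing all other ingroup taxa, so it is the earliest-diverging (most basal) ingroup lineage.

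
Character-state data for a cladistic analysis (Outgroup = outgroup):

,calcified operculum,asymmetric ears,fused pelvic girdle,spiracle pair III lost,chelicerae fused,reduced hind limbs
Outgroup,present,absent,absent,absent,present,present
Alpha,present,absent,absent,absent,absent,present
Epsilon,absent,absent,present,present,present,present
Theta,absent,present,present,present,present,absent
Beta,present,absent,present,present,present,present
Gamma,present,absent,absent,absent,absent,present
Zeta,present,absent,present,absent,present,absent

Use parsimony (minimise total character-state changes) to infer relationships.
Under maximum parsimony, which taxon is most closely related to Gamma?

Alpha

Character polarity is set by the outgroup: the derived state is whichever differs from the outgroup's state, so for calcified operculum, chelicerae fused, reduced hind limbs the derived state is 'absent', and for the remaining characters it is 'present'.
calcified operculum (derived state 'absent') is shared by Epsilon and Theta — a synapomorphy uniting that clade.
asymmetric ears (derived state 'present') is unique to Theta (autapomorphy; uninformative for grouping).
fused pelvic girdle: derived state 'present' in Beta, Epsilon, Theta, and Zeta only — synapomorphy for {Beta, Epsilon, Theta, Zeta}.
Only Beta, Epsilon, and Theta show the derived state 'present' for spiracle pair III lost, supporting them as a clade.
chelicerae fused (derived state 'absent') is shared by Alpha and Gamma — a synapomorphy uniting that clade.
reduced hind limbs groups Theta and Zeta, which is incompatible with the clades supported by the remaining characters; treating it as convergent (homoplasy) costs fewer steps than any alternative tree.
Most parsimonious ingroup topology: ((Alpha,Gamma),(((Epsilon,Theta),Beta),Zeta)).
Gamma and Alpha form a cherry on this tree, so they are sister taxa.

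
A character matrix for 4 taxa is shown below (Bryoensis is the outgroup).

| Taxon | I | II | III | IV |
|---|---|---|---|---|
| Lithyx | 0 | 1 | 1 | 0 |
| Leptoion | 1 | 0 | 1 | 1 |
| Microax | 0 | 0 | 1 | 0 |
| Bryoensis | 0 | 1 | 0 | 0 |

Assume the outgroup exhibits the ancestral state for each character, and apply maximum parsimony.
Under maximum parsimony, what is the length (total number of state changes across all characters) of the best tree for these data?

Character polarity is set by the outgroup: the derived state is whichever differs from the outgroup's state, so for II the derived state is '0', and for the remaining characters it is '1'.
I (derived state '1') is unique to Leptoion (autapomorphy; uninformative for grouping).
II (derived state '0') is shared by Leptoion and Microax — a synapomorphy uniting that clade.
III (derived state '1') is shared by all ingroup taxa — unites the whole ingroup.
IV: derived state '1' in Leptoion only — an autapomorphy, so it tells us nothing about relationships among taxa.
Most parsimonious ingroup topology: (Lithyx,(Microax,Leptoion)).
Changes per character on this tree: I: 1; II: 1; III: 1; IV: 1.
Total = 4.

4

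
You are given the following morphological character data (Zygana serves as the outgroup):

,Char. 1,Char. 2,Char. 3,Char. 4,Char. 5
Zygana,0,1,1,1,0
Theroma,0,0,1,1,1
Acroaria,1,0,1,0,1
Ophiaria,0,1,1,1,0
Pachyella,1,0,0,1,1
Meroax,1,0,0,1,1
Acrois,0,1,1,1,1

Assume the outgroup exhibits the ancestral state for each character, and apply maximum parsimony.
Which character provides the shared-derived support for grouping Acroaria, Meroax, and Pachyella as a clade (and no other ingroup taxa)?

Char. 1

Character polarity is set by the outgroup: the derived state is whichever differs from the outgroup's state, so for Char. 2, Char. 3, Char. 4 the derived state is '0', and for the remaining characters it is '1'.
Char. 1 (derived state '1') is shared by Acroaria, Meroax, and Pachyella — a synapomorphy uniting that clade.
Char. 2 (derived state '0') is shared by Acroaria, Meroax, Pachyella, and Theroma — a synapomorphy uniting that clade.
Char. 3 (derived state '0') is shared by Meroax and Pachyella — a synapomorphy uniting that clade.
Char. 4: derived state '0' in Acroaria only — an autapomorphy, so it tells us nothing about relationships among taxa.
Char. 5: derived state '1' in Acroaria, Acrois, Meroax, Pachyella, and Theroma only — synapomorphy for {Acroaria, Acrois, Meroax, Pachyella, Theroma}.
Most parsimonious ingroup topology: (((Theroma,(Acroaria,(Pachyella,Meroax))),Acrois),Ophiaria).
The clade {Acroaria, Meroax, Pachyella} is supported by Char. 1: its derived state '1' occurs in exactly those taxa and in no other taxon (including the outgroup).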